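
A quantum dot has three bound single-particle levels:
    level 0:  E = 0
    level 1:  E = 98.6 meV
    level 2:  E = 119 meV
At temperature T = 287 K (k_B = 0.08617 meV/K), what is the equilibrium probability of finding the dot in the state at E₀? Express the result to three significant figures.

k_BT = 0.08617 × 287 K = 24.731 meV.
Eᵢ/kT = 0, 3.9869, 4.8118.
Z = Σ e^(−Eᵢ/kT) = e^(−0) + e^(−3.9869) + e^(−4.8118) = 1.0000 + 0.018557 + 0.0081332 = 1.0267.
P₀ = e^(−E₀/kT) / Z = 1.0000/1.0267 = 0.974.

0.974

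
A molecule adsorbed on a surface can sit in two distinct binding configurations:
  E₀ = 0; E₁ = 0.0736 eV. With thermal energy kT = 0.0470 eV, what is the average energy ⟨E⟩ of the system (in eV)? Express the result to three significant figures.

Eᵢ/kT = 0, 1.5660.
Z = Σ e^(−Eᵢ/kT) = e^(−0) + e^(−1.5660) = 1.0000 + 0.20888 = 1.2089.
⟨E⟩ = Σ Eᵢ e^(−Eᵢ/kT) / Z = (0·1.0000 + 0.0736·0.20888) / 1.2089 = 0.0127 eV.

0.0127 eV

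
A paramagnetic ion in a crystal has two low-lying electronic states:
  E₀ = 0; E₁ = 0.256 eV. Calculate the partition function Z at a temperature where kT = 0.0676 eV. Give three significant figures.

Eᵢ/kT = 0, 3.7870.
Z = Σ e^(−Eᵢ/kT) = e^(−0) + e^(−3.7870) = 1.0000 + 0.022663 = 1.0227.

Z = 1.02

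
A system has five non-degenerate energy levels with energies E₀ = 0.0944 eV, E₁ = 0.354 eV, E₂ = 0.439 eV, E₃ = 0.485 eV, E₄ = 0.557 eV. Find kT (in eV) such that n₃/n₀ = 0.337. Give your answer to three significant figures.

n₃/n₀ = exp[−(E₃−E₀)/kT] = 0.337.
⇒ (E₃−E₀)/kT = ln(1/0.337) = ln(2.9674) = 1.0877.
kT = 0.3906 eV / 1.0877 = 0.359 eV.

0.359 eV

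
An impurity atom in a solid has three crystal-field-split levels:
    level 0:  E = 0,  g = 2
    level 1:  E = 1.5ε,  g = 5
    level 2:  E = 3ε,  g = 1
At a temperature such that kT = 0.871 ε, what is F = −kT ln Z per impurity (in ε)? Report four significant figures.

-0.9349 ε

Eᵢ/kT = 0, 1.72216, 3.44432.
Z = Σ gᵢe^(−Eᵢ/kT) = 2·e^(−0) + 5·e^(−1.72216) + 1·e^(−3.44432) = 2.00000 + 0.893399 + 0.0319265 = 2.92533.
F = −kT ln Z = −0.871 × ln(2.92533) = −0.871 × 1.07341 = -0.9349 ε.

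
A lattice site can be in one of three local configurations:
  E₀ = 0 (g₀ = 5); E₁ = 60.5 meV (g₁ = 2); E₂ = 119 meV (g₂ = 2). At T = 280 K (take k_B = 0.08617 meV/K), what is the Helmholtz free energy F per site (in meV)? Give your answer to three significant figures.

k_BT = 0.08617 × 280 K = 24.128 meV.
Eᵢ/kT = 0, 2.5075, 4.9320.
Z = Σ gᵢe^(−Eᵢ/kT) = 5·e^(−0) + 2·e^(−2.5075) + 2·e^(−4.9320) = 5.0000 + 0.16294 + 0.014424 = 5.1774.
F = −kT ln Z = −24.128 × ln(5.1774) = −24.128 × 1.6443 = -39.7 meV.

-39.7 meV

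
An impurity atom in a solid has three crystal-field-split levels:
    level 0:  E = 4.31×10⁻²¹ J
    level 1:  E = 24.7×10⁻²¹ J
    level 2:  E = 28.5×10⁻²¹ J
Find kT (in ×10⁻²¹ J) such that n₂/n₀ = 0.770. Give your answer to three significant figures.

n₂/n₀ = exp[−(E₂−E₀)/kT] = 0.770.
⇒ (E₂−E₀)/kT = ln(1/0.770) = ln(1.2987) = 0.26136.
kT = 24.19 ×10⁻²¹ J / 0.26136 = 92.6 ×10⁻²¹ J.

92.6 ×10⁻²¹ J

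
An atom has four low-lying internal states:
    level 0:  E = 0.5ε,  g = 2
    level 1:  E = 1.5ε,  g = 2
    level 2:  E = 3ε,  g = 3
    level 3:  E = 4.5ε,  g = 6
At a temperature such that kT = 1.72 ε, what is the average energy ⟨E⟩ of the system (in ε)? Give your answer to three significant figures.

1.68 ε

Eᵢ/kT = 0.29070, 0.87209, 1.7442, 2.6163.
Z = Σ gᵢe^(−Eᵢ/kT) = 2·e^(−0.29070) + 2·e^(−0.87209) + 3·e^(−1.7442) + 6·e^(−2.6163) = 1.4955 + 0.83615 + 0.52435 + 0.43844 = 3.2944.
⟨E⟩ = Σ Eᵢ gᵢe^(−Eᵢ/kT) / Z = (0.5·1.4955 + 1.5·0.83615 + 3·0.52435 + 4.5·0.43844) / 3.2944 = 1.68 ε.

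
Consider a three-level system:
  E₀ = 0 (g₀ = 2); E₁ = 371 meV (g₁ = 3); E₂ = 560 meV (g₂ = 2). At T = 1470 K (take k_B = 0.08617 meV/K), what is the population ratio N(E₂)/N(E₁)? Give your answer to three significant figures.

k_BT = 0.08617 × 1470 K = 126.67 meV.
n₂/n₁ = (g₂/g₁) exp[−(E₂−E₁)/kT] = (2/3) × exp(−(189 meV)/(126.67 meV)) = (2/3) × exp(-1.4921) = 0.150.

0.150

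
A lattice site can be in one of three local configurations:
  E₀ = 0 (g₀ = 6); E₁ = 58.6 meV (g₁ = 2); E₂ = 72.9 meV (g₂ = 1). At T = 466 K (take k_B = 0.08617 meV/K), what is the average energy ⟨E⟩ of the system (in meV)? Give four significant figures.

k_BT = 0.08617 × 466 K = 40.1552 meV.
Eᵢ/kT = 0, 1.45934, 1.81546.
Z = Σ gᵢe^(−Eᵢ/kT) = 6·e^(−0) + 2·e^(−1.45934) + 1·e^(−1.81546) = 6.00000 + 0.464779 + 0.162763 = 6.62754.
⟨E⟩ = Σ Eᵢ gᵢe^(−Eᵢ/kT) / Z = (0·6.00000 + 58.6·0.464779 + 72.9·0.162763) / 6.62754 = 5.900 meV.

5.900 meV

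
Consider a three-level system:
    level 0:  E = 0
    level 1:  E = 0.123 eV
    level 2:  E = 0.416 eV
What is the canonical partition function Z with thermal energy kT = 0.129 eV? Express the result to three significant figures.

Eᵢ/kT = 0, 0.95349, 3.2248.
Z = Σ e^(−Eᵢ/kT) = e^(−0) + e^(−0.95349) + e^(−3.2248) = 1.0000 + 0.38539 + 0.039764 = 1.4252.

Z = 1.43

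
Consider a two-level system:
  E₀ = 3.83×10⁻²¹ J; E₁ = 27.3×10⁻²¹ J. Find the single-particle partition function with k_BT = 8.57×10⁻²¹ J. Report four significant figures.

Z = 0.6810

Eᵢ/kT = 0.446908, 3.18553.
Z = Σ e^(−Eᵢ/kT) = e^(−0.446908) + e^(−3.18553) = 0.639603 + 0.0413563 = 0.680959.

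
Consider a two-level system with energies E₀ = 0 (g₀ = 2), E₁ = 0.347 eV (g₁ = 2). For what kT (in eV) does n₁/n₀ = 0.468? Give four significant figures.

0.4570 eV

n₁/n₀ = (g₁/g₀) exp[−(E₁−E₀)/kT] = 0.468.
⇒ (E₁−E₀)/kT = ln((2/2)/0.468) = ln(2.13675) = 0.759286.
kT = 0.347 eV / 0.759286 = 0.4570 eV.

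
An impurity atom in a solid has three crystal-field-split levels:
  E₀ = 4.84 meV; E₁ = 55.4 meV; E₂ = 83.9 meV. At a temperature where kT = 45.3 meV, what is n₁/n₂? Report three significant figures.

1.88

n₁/n₂ = exp[−(E₁−E₂)/kT] = exp(−(-28.5 meV)/(45.3 meV)) = exp(0.62914) = 1.88.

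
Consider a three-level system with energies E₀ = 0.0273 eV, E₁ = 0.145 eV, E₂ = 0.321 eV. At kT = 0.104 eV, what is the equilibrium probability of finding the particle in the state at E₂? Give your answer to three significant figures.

0.0430

Eᵢ/kT = 0.26250, 1.3942, 3.0865.
Z = Σ e^(−Eᵢ/kT) = e^(−0.26250) + e^(−1.3942) + e^(−3.0865) = 0.76913 + 0.24803 + 0.045661 = 1.0628.
P₂ = e^(−E₂/kT) / Z = 0.045661/1.0628 = 0.0430.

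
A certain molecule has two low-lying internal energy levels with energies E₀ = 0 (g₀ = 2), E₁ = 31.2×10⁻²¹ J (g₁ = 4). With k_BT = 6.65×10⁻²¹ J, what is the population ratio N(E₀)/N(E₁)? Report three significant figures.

n₀/n₁ = (g₀/g₁) exp[−(E₀−E₁)/kT] = (2/4) × exp(−(-31.2 ×10⁻²¹ J)/(6.65 ×10⁻²¹ J)) = (2/4) × exp(4.6917) = 54.5.

54.5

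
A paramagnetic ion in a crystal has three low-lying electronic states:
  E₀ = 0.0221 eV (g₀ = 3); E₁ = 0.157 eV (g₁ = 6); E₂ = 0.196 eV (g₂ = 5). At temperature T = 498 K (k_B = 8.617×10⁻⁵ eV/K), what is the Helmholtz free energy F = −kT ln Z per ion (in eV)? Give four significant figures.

k_BT = 8.617×10⁻⁵ × 498 K = 0.0429127 eV.
Eᵢ/kT = 0.514999, 3.65859, 4.56741.
Z = Σ gᵢe^(−Eᵢ/kT) = 3·e^(−0.514999) + 6·e^(−3.65859) + 5·e^(−4.56741) = 1.79250 + 0.154613 + 0.0519241 = 1.99904.
F = −kT ln Z = −0.0429127 × ln(1.99904) = −0.0429127 × 0.692667 = -0.02972 eV.

-0.02972 eV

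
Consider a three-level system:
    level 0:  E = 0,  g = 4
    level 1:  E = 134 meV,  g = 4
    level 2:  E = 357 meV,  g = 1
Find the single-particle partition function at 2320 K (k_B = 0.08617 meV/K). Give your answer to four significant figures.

k_BT = 0.08617 × 2320 K = 199.914 meV.
Eᵢ/kT = 0, 0.670288, 1.78577.
Z = Σ gᵢe^(−Eᵢ/kT) = 4·e^(−0) + 4·e^(−0.670288) + 1·e^(−1.78577) = 4.00000 + 2.04624 + 0.167668 = 6.21391.

Z = 6.214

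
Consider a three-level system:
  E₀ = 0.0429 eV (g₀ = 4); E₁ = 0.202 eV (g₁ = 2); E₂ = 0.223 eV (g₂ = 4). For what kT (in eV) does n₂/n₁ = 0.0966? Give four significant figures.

n₂/n₁ = (g₂/g₁) exp[−(E₂−E₁)/kT] = 0.0966.
⇒ (E₂−E₁)/kT = ln((4/2)/0.0966) = ln(20.7039) = 3.03032.
kT = 0.021 eV / 3.03032 = 0.006930 eV.

0.006930 eV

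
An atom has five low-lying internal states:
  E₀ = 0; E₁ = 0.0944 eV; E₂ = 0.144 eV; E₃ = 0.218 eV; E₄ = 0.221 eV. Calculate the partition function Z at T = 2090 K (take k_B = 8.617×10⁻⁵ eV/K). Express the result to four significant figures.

Z = 2.633

k_BT = 8.617×10⁻⁵ × 2090 K = 0.180095 eV.
Eᵢ/kT = 0, 0.524168, 0.799578, 1.21047, 1.22713.
Z = Σ e^(−Eᵢ/kT) = e^(−0) + e^(−0.524168) + e^(−0.799578) + e^(−1.21047) + e^(−1.22713) = 1.00000 + 0.592048 + 0.449519 + 0.298057 + 0.293133 = 2.63276.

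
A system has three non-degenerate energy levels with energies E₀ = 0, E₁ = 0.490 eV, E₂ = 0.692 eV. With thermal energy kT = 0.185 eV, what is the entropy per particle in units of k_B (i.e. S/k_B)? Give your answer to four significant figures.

0.3426

Eᵢ/kT = 0, 2.64865, 3.74054.
Z = Σ e^(−Eᵢ/kT) = e^(−0) + e^(−2.64865) + e^(−3.74054) = 1.00000 + 0.0707467 + 0.0237413 = 1.09449.
⟨E⟩ = Σ EᵢPᵢ = 0.0466837 eV.
S/k_B = ln Z + ⟨E⟩/kT = ln(1.09449) + 0.0466837/0.185 = 0.0902885 + 0.252344 = 0.3426.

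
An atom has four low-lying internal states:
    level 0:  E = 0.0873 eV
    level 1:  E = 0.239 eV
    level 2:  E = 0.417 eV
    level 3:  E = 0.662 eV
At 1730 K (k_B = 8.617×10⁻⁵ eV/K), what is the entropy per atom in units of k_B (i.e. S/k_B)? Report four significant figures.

k_BT = 8.617×10⁻⁵ × 1730 K = 0.149074 eV.
Eᵢ/kT = 0.585615, 1.60323, 2.79727, 4.44075.
Z = Σ e^(−Eᵢ/kT) = e^(−0.585615) + e^(−1.60323) + e^(−2.79727) + e^(−4.44075) = 0.556763 + 0.201245 + 0.0609763 + 0.0117871 = 0.830771.
⟨E⟩ = Σ EᵢPᵢ = 0.156401 eV.
S/k_B = ln Z + ⟨E⟩/kT = ln(0.830771) + 0.156401/0.149074 = -0.185401 + 1.04915 = 0.8637.

0.8637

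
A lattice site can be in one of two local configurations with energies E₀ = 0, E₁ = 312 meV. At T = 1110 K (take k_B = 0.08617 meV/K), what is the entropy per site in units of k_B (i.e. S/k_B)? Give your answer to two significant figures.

k_BT = 0.08617 × 1110 K = 95.65 meV.
Eᵢ/kT = 0, 3.262.
Z = Σ e^(−Eᵢ/kT) = e^(−0) + e^(−3.262) = 1.000 + 0.03831 = 1.038.
⟨E⟩ = Σ EᵢPᵢ = 11.52 meV.
S/k_B = ln Z + ⟨E⟩/kT = ln(1.038) + 11.52/95.65 = 0.03730 + 0.1204 = 0.16.

0.16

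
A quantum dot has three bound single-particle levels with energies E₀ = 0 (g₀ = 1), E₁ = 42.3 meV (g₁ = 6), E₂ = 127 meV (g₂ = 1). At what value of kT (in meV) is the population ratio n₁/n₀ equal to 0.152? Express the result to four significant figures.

11.51 meV

n₁/n₀ = (g₁/g₀) exp[−(E₁−E₀)/kT] = 0.152.
⇒ (E₁−E₀)/kT = ln((6/1)/0.152) = ln(39.4737) = 3.67563.
kT = 42.3 meV / 3.67563 = 11.51 meV.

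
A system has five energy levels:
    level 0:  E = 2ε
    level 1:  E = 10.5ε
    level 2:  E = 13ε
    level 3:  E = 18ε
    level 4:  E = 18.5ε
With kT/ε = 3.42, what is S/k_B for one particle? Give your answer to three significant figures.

Eᵢ/kT = 0.58480, 3.0702, 3.8012, 5.2632, 5.4094.
Z = Σ e^(−Eᵢ/kT) = e^(−0.58480) + e^(−3.0702) + e^(−3.8012) + e^(−5.2632) + e^(−5.4094) = 0.55722 + 0.046412 + 0.022344 + 0.0051787 + 0.0044743 = 0.63563.
⟨E⟩ = Σ EᵢPᵢ = 3.2538 ε.
S/k_B = ln Z + ⟨E⟩/kT = ln(0.63563) + 3.2538/3.42 = -0.45314 + 0.95140 = 0.498.

0.498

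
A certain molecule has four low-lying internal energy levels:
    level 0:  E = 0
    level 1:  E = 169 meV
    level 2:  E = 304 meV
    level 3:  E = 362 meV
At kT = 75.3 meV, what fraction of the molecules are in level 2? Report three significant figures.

Eᵢ/kT = 0, 2.2444, 4.0372, 4.8074.
Z = Σ e^(−Eᵢ/kT) = e^(−0) + e^(−2.2444) + e^(−4.0372) + e^(−4.8074) = 1.0000 + 0.10599 + 0.017647 + 0.0081691 = 1.1318.
P₂ = e^(−E₂/kT) / Z = 0.017647/1.1318 = 0.0156.

0.0156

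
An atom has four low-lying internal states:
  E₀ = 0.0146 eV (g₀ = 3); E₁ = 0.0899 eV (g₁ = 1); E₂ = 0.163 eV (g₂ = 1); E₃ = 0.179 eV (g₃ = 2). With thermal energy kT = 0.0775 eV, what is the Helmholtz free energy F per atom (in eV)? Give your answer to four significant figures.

-0.08816 eV

Eᵢ/kT = 0.188387, 1.16000, 2.10323, 2.30968.
Z = Σ gᵢe^(−Eᵢ/kT) = 3·e^(−0.188387) + 1·e^(−1.16000) + 1·e^(−2.10323) + 2·e^(−2.30968) = 2.48488 + 0.313486 + 0.122062 + 0.198586 = 3.11901.
F = −kT ln Z = −0.0775 × ln(3.11901) = −0.0775 × 1.13752 = -0.08816 eV.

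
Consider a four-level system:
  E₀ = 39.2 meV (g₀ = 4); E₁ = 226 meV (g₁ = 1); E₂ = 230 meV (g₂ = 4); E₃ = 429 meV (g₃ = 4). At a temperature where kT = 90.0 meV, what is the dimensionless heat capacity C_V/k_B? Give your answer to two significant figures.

0.69

Eᵢ/kT = 0.4356, 2.511, 2.556, 4.767.
Z = Σ gᵢe^(−Eᵢ/kT) = 4·e^(−0.4356) + 1·e^(−2.511) + 4·e^(−2.556) + 4·e^(−4.767) = 2.588 + 0.08119 + 0.3105 + 0.03402 = 3.014.
⟨E⟩ = 68.28 meV, ⟨E²⟩ = 10220 meV².
C_V/k_B = (⟨E²⟩ − ⟨E⟩²)/(kT)² = (10220 − 4662)/8100 = 0.69.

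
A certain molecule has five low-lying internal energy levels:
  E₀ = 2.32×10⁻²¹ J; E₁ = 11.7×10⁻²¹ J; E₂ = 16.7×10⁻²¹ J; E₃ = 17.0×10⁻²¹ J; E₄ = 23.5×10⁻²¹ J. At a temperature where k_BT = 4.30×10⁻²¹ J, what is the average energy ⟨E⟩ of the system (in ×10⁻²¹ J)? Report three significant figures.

Eᵢ/kT = 0.53953, 2.7209, 3.8837, 3.9535, 5.4651.
Z = Σ e^(−Eᵢ/kT) = e^(−0.53953) + e^(−2.7209) + e^(−3.8837) + e^(−3.9535) + e^(−5.4651) = 0.58302 + 0.065815 + 0.020575 + 0.019187 + 0.0042319 = 0.69283.
⟨E⟩ = Σ Eᵢ e^(−Eᵢ/kT) / Z = (2.32·0.58302 + 11.7·0.065815 + 16.7·0.020575 + 17.0·0.019187 + 23.5·0.0042319) / 0.69283 = 4.17 ×10⁻²¹ J.

4.17 ×10⁻²¹ J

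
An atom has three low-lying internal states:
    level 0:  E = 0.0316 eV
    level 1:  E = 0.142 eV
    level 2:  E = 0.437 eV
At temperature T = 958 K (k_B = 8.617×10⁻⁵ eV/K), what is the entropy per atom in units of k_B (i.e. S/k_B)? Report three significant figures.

k_BT = 8.617×10⁻⁵ × 958 K = 0.082551 eV.
Eᵢ/kT = 0.38279, 1.7201, 5.2937.
Z = Σ e^(−Eᵢ/kT) = e^(−0.38279) + e^(−1.7201) + e^(−5.2937) = 0.68196 + 0.17905 + 0.0050231 = 0.86603.
⟨E⟩ = Σ EᵢPᵢ = 0.056776 eV.
S/k_B = ln Z + ⟨E⟩/kT = ln(0.86603) + 0.056776/0.082551 = -0.14384 + 0.68777 = 0.544.

0.544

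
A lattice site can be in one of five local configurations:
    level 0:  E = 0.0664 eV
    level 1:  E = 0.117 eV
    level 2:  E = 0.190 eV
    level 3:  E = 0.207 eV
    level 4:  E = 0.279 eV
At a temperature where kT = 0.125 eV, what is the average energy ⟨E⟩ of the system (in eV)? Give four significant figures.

0.1309 eV

Eᵢ/kT = 0.531200, 0.936000, 1.52000, 1.65600, 2.23200.
Z = Σ e^(−Eᵢ/kT) = e^(−0.531200) + e^(−0.936000) + e^(−1.52000) + e^(−1.65600) + e^(−2.23200) = 0.587899 + 0.392193 + 0.218712 + 0.190901 + 0.107314 = 1.49702.
⟨E⟩ = Σ Eᵢ e^(−Eᵢ/kT) / Z = (0.0664·0.587899 + 0.117·0.392193 + 0.190·0.218712 + 0.207·0.190901 + 0.279·0.107314) / 1.49702 = 0.1309 eV.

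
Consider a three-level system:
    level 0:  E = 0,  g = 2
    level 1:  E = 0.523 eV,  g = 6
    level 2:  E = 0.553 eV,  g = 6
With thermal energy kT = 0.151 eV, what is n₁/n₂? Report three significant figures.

1.22

n₁/n₂ = (g₁/g₂) exp[−(E₁−E₂)/kT] = (6/6) × exp(−(-0.030 eV)/(0.151 eV)) = (6/6) × exp(0.19868) = 1.22.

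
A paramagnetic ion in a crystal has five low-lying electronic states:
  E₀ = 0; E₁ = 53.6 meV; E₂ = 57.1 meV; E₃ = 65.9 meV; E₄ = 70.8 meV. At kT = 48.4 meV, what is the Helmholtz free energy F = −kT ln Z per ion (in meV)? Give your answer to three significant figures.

Eᵢ/kT = 0, 1.1074, 1.1798, 1.3616, 1.4628.
Z = Σ e^(−Eᵢ/kT) = e^(−0) + e^(−1.1074) + e^(−1.1798) + e^(−1.3616) + e^(−1.4628) = 1.0000 + 0.33042 + 0.30734 + 0.25625 + 0.23159 = 2.1256.
F = −kT ln Z = −48.4 × ln(2.1256) = −48.4 × 0.75405 = -36.5 meV.

-36.5 meV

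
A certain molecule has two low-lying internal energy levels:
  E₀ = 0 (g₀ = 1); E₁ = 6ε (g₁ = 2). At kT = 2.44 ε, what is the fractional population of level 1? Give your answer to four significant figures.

Eᵢ/kT = 0, 2.45902.
Z = Σ gᵢe^(−Eᵢ/kT) = 1·e^(−0) + 2·e^(−2.45902) = 1.00000 + 0.171037 = 1.17104.
P₁ = g₁ e^(−E₁/kT) / Z = 0.171037/1.17104 = 0.1461.

0.1461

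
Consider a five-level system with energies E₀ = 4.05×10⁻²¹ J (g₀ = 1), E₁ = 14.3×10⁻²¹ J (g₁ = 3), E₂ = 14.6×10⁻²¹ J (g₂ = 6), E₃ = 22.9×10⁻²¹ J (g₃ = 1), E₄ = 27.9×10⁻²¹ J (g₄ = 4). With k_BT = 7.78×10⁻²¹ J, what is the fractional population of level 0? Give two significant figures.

Eᵢ/kT = 0.5206, 1.838, 1.877, 2.943, 3.586.
Z = Σ gᵢe^(−Eᵢ/kT) = 1·e^(−0.5206) + 3·e^(−1.838) + 6·e^(−1.877) + 1·e^(−2.943) + 4·e^(−3.586) = 0.5942 + 0.4774 + 0.9183 + 0.05271 + 0.1108 = 2.153.
P₀ = g₀ e^(−E₀/kT) / Z = 0.5942/2.153 = 0.28.

0.28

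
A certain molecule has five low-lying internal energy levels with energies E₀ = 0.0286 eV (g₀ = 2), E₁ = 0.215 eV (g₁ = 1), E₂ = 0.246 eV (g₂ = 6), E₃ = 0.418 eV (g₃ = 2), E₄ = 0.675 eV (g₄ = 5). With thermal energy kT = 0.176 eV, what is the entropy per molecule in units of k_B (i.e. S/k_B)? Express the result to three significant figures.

2.27

Eᵢ/kT = 0.16250, 1.2216, 1.3977, 2.3750, 3.8352.
Z = Σ gᵢe^(−Eᵢ/kT) = 2·e^(−0.16250) + 1·e^(−1.2216) + 6·e^(−1.3977) + 2·e^(−2.3750) + 5·e^(−3.8352) = 1.7000 + 0.29476 + 1.4830 + 0.18603 + 0.10799 = 3.7718.
⟨E⟩ = Σ EᵢPᵢ = 0.16636 eV.
S/k_B = ln Z + ⟨E⟩/kT = ln(3.7718) + 0.16636/0.176 = 1.3276 + 0.94523 = 2.27.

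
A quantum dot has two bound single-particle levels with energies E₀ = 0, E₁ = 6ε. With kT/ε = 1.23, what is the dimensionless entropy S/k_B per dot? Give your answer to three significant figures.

Eᵢ/kT = 0, 4.8780.
Z = Σ e^(−Eᵢ/kT) = e^(−0) + e^(−4.8780) = 1.0000 + 0.0076122 = 1.0076.
⟨E⟩ = Σ EᵢPᵢ = 0.045329 ε.
S/k_B = ln Z + ⟨E⟩/kT = ln(1.0076) + 0.045329/1.23 = 0.0075713 + 0.036853 = 0.0444.

0.0444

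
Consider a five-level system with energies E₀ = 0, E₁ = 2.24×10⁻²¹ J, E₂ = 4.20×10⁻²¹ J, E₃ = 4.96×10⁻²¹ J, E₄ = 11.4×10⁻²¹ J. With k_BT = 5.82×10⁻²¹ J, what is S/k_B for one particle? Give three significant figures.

Eᵢ/kT = 0, 0.38488, 0.72165, 0.85223, 1.9588.
Z = Σ e^(−Eᵢ/kT) = e^(−0) + e^(−0.38488) + e^(−0.72165) + e^(−0.85223) + e^(−1.9588) = 1.0000 + 0.68053 + 0.48595 + 0.42646 + 0.14103 = 2.7340.
⟨E⟩ = Σ EᵢPᵢ = 2.6658 ×10⁻²¹ J.
S/k_B = ln Z + ⟨E⟩/kT = ln(2.7340) + 2.6658/5.82 = 1.0058 + 0.45804 = 1.46.

1.46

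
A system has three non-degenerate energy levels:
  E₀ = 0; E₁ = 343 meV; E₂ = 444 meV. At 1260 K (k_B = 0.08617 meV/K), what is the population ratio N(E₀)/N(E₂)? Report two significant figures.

60

k_BT = 0.08617 × 1260 K = 108.6 meV.
n₀/n₂ = exp[−(E₀−E₂)/kT] = exp(−(-444 meV)/(108.6 meV)) = exp(4.088) = 60.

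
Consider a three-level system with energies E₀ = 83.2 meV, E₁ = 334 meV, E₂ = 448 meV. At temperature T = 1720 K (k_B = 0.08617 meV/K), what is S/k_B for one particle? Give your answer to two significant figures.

k_BT = 0.08617 × 1720 K = 148.2 meV.
Eᵢ/kT = 0.5614, 2.254, 3.023.
Z = Σ e^(−Eᵢ/kT) = e^(−0.5614) + e^(−2.254) + e^(−3.023) = 0.5704 + 0.1050 + 0.04866 = 0.7241.
⟨E⟩ = Σ EᵢPᵢ = 144.1 meV.
S/k_B = ln Z + ⟨E⟩/kT = ln(0.7241) + 144.1/148.2 = -0.3228 + 0.9723 = 0.65.

0.65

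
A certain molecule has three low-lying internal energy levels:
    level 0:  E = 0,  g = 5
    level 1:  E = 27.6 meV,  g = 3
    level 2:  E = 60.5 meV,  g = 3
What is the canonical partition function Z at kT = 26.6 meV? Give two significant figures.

Eᵢ/kT = 0, 1.038, 2.274.
Z = Σ gᵢe^(−Eᵢ/kT) = 5·e^(−0) + 3·e^(−1.038) + 3·e^(−2.274) = 5.000 + 1.062 + 0.3087 = 6.371.

Z = 6.4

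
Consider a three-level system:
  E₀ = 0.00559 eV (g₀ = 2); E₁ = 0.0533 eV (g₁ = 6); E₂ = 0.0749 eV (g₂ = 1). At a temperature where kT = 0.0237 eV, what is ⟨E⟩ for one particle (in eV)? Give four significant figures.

Eᵢ/kT = 0.235865, 2.24895, 3.16034.
Z = Σ gᵢe^(−Eᵢ/kT) = 2·e^(−0.235865) + 6·e^(−2.24895) + 1·e^(−3.16034) = 1.57977 + 0.633060 + 0.0424113 = 2.25524.
⟨E⟩ = Σ Eᵢ gᵢe^(−Eᵢ/kT) / Z = (0.00559·1.57977 + 0.0533·0.633060 + 0.0749·0.0424113) / 2.25524 = 0.02029 eV.

0.02029 eV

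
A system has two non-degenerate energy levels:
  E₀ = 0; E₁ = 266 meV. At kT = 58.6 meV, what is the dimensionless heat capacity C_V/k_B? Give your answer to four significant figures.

0.2155

Eᵢ/kT = 0, 4.53925.
Z = Σ e^(−Eᵢ/kT) = e^(−0) + e^(−4.53925) = 1.00000 + 0.0106814 = 1.01068.
⟨E⟩ = 2.81123 meV, ⟨E²⟩ = 747.787 meV².
C_V/k_B = (⟨E²⟩ − ⟨E⟩²)/(kT)² = (747.787 − 7.90301)/3433.96 = 0.2155.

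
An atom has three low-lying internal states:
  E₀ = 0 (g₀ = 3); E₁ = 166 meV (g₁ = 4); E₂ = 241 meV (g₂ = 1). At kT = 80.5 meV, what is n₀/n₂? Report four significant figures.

59.88

n₀/n₂ = (g₀/g₂) exp[−(E₀−E₂)/kT] = (3/1) × exp(−(-241 meV)/(80.5 meV)) = (3/1) × exp(2.99379) = 59.88.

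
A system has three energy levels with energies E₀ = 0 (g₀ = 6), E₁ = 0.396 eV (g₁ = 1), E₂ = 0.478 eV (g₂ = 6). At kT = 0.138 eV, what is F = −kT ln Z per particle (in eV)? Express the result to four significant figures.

Eᵢ/kT = 0, 2.86957, 3.46377.
Z = Σ gᵢe^(−Eᵢ/kT) = 6·e^(−0) + 1·e^(−2.86957) + 6·e^(−3.46377) = 6.00000 + 0.0567233 + 0.187869 = 6.24459.
F = −kT ln Z = −0.138 × ln(6.24459) = −0.138 × 1.83172 = -0.2528 eV.

-0.2528 eV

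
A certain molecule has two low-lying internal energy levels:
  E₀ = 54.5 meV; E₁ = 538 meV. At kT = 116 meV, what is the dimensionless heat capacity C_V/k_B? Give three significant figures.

0.261

Eᵢ/kT = 0.46983, 4.6379.
Z = Σ e^(−Eᵢ/kT) = e^(−0.46983) + e^(−4.6379) = 0.62511 + 0.0096780 = 0.63479.
⟨E⟩ = 61.871 meV, ⟨E²⟩ = 7337.8 meV².
C_V/k_B = (⟨E²⟩ − ⟨E⟩²)/(kT)² = (7337.8 − 3828.0)/13456 = 0.261.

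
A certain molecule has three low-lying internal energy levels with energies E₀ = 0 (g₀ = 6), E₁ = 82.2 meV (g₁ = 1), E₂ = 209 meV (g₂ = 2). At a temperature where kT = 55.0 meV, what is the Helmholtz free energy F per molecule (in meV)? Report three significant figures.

Eᵢ/kT = 0, 1.4945, 3.8000.
Z = Σ gᵢe^(−Eᵢ/kT) = 6·e^(−0) + 1·e^(−1.4945) + 2·e^(−3.8000) = 6.0000 + 0.22436 + 0.044742 = 6.2691.
F = −kT ln Z = −55.0 × ln(6.2691) = −55.0 × 1.8356 = -101 meV.

-101 meV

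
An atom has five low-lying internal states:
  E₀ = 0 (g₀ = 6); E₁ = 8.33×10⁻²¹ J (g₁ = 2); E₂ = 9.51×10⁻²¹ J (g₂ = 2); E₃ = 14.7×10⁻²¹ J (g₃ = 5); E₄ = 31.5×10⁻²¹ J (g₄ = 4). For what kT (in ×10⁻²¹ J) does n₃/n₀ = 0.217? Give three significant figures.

n₃/n₀ = (g₃/g₀) exp[−(E₃−E₀)/kT] = 0.217.
⇒ (E₃−E₀)/kT = ln((5/6)/0.217) = ln(3.8402) = 1.3455.
kT = 14.7 ×10⁻²¹ J / 1.3455 = 10.9 ×10⁻²¹ J.

10.9 ×10⁻²¹ J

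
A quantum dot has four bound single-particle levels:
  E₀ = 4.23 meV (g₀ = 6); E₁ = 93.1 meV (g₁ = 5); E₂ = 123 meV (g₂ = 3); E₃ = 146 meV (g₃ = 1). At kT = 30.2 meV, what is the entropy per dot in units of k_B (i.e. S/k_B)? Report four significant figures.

2.011

Eᵢ/kT = 0.140066, 3.08278, 4.07285, 4.83444.
Z = Σ gᵢe^(−Eᵢ/kT) = 6·e^(−0.140066) + 5·e^(−3.08278) + 3·e^(−4.07285) + 1·e^(−4.83444) = 5.21581 + 0.229158 + 0.0510864 + 0.00795114 = 5.50401.
⟨E⟩ = Σ EᵢPᵢ = 9.23726 meV.
S/k_B = ln Z + ⟨E⟩/kT = ln(5.50401) + 9.23726/30.2 = 1.70548 + 0.305870 = 2.011.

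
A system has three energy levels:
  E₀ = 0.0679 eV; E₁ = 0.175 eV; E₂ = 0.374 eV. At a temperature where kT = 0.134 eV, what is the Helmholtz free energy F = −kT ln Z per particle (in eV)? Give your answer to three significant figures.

Eᵢ/kT = 0.50672, 1.3060, 2.7910.
Z = Σ e^(−Eᵢ/kT) = e^(−0.50672) + e^(−1.3060) + e^(−2.7910) = 0.60247 + 0.27090 + 0.061360 = 0.93473.
F = −kT ln Z = −0.134 × ln(0.93473) = −0.134 × -0.067498 = 0.00904 eV.

0.00904 eV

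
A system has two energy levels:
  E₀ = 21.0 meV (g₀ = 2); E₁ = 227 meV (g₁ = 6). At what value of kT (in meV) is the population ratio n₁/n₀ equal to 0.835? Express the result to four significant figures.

n₁/n₀ = (g₁/g₀) exp[−(E₁−E₀)/kT] = 0.835.
⇒ (E₁−E₀)/kT = ln((6/2)/0.835) = ln(3.59281) = 1.27893.
kT = 206.0 meV / 1.27893 = 161.1 meV.

161.1 meV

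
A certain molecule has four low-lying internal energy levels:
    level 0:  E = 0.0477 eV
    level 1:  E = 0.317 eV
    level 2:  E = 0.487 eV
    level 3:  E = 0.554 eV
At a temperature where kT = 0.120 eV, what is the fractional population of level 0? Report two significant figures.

0.87

Eᵢ/kT = 0.3975, 2.642, 4.058, 4.617.
Z = Σ e^(−Eᵢ/kT) = e^(−0.3975) + e^(−2.642) + e^(−4.058) + e^(−4.617) = 0.6720 + 0.07122 + 0.01728 + 0.009882 = 0.7704.
P₀ = e^(−E₀/kT) / Z = 0.6720/0.7704 = 0.87.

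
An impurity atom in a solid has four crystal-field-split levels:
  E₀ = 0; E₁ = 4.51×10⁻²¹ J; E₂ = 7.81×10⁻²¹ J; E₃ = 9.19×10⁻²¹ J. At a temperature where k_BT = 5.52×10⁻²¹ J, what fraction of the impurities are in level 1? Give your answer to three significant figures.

0.236

Eᵢ/kT = 0, 0.81703, 1.4149, 1.6649.
Z = Σ e^(−Eᵢ/kT) = e^(−0) + e^(−0.81703) + e^(−1.4149) + e^(−1.6649) = 1.0000 + 0.44174 + 0.24295 + 0.18921 = 1.8739.
P₁ = e^(−E₁/kT) / Z = 0.44174/1.8739 = 0.236.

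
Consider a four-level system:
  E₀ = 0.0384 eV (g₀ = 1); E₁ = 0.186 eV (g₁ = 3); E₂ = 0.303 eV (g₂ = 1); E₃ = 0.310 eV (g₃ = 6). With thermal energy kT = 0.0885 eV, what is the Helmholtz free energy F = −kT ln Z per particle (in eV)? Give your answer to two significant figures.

Eᵢ/kT = 0.4339, 2.102, 3.424, 3.503.
Z = Σ gᵢe^(−Eᵢ/kT) = 1·e^(−0.4339) + 3·e^(−2.102) + 1·e^(−3.424) + 6·e^(−3.503) = 0.6480 + 0.3666 + 0.03258 + 0.1806 = 1.228.
F = −kT ln Z = −0.0885 × ln(1.228) = −0.0885 × 0.2054 = -0.018 eV.

-0.018 eV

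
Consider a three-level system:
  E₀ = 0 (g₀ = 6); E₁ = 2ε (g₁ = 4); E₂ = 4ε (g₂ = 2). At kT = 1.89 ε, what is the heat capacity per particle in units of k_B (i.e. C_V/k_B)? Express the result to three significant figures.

0.278

Eᵢ/kT = 0, 1.0582, 2.1164.
Z = Σ gᵢe^(−Eᵢ/kT) = 6·e^(−0) + 4·e^(−1.0582) + 2·e^(−2.1164) = 6.0000 + 1.3883 + 0.24093 = 7.6292.
⟨E⟩ = 0.49026 ε, ⟨E²⟩ = 1.2332 ε².
C_V/k_B = (⟨E²⟩ − ⟨E⟩²)/(kT)² = (1.2332 − 0.24035)/3.5721 = 0.278.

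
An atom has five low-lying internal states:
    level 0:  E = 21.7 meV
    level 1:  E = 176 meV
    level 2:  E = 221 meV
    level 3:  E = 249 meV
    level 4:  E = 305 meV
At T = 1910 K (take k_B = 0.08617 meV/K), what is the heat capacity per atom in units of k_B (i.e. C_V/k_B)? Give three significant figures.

k_BT = 0.08617 × 1910 K = 164.58 meV.
Eᵢ/kT = 0.13185, 1.0694, 1.3428, 1.5129, 1.8532.
Z = Σ e^(−Eᵢ/kT) = e^(−0.13185) + e^(−1.0694) + e^(−1.3428) + e^(−1.5129) + e^(−1.8532) = 0.87647 + 0.34321 + 0.26111 + 0.22027 + 0.15673 = 1.8578.
⟨E⟩ = 129.07 meV, ⟨E²⟩ = 28008 meV².
C_V/k_B = (⟨E²⟩ − ⟨E⟩²)/(kT)² = (28008 − 16659)/27087 = 0.419.

0.419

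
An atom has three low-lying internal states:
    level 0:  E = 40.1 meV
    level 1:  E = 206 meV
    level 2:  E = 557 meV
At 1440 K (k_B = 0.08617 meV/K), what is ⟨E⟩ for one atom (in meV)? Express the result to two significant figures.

k_BT = 0.08617 × 1440 K = 124.1 meV.
Eᵢ/kT = 0.3231, 1.660, 4.488.
Z = Σ e^(−Eᵢ/kT) = e^(−0.3231) + e^(−1.660) + e^(−4.488) = 0.7239 + 0.1901 + 0.01124 = 0.9252.
⟨E⟩ = Σ Eᵢ e^(−Eᵢ/kT) / Z = (40.1·0.7239 + 206·0.1901 + 557·0.01124) / 0.9252 = 80 meV.

80 meV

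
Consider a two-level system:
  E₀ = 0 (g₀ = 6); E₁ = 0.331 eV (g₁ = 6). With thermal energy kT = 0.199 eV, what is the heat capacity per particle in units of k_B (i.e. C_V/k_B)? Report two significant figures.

Eᵢ/kT = 0, 1.663.
Z = Σ gᵢe^(−Eᵢ/kT) = 6·e^(−0) + 6·e^(−1.663) = 6.000 + 1.137 = 7.137.
⟨E⟩ = 0.05273 eV, ⟨E²⟩ = 0.01745 eV².
C_V/k_B = (⟨E²⟩ − ⟨E⟩²)/(kT)² = (0.01745 − 0.002780)/0.03960 = 0.37.

0.37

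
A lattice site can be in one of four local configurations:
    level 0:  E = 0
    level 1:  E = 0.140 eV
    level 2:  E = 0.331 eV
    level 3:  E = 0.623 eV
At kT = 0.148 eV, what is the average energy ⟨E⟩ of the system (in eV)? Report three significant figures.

0.0655 eV

Eᵢ/kT = 0, 0.94595, 2.2365, 4.2095.
Z = Σ e^(−Eᵢ/kT) = e^(−0) + e^(−0.94595) + e^(−2.2365) + e^(−4.2095) = 1.0000 + 0.38831 + 0.10683 + 0.014854 = 1.5100.
⟨E⟩ = Σ Eᵢ e^(−Eᵢ/kT) / Z = (0·1.0000 + 0.140·0.38831 + 0.331·0.10683 + 0.623·0.014854) / 1.5100 = 0.0655 eV.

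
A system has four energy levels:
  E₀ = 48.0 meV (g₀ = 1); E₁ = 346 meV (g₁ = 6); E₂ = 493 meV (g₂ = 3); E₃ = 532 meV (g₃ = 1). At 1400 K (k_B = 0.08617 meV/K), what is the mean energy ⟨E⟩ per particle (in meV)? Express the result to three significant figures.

169 meV

k_BT = 0.08617 × 1400 K = 120.64 meV.
Eᵢ/kT = 0.39788, 2.8680, 4.0865, 4.4098.
Z = Σ gᵢe^(−Eᵢ/kT) = 1·e^(−0.39788) + 6·e^(−2.8680) + 3·e^(−4.0865) + 1·e^(−4.4098) = 0.67174 + 0.34087 + 0.050394 + 0.012158 = 1.0752.
⟨E⟩ = Σ Eᵢ gᵢe^(−Eᵢ/kT) / Z = (48.0·0.67174 + 346·0.34087 + 493·0.050394 + 532·0.012158) / 1.0752 = 169 meV.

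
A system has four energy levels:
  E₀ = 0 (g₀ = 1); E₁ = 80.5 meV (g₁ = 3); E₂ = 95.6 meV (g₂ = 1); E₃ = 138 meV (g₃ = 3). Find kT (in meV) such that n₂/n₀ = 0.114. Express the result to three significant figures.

n₂/n₀ = (g₂/g₀) exp[−(E₂−E₀)/kT] = 0.114.
⇒ (E₂−E₀)/kT = ln((1/1)/0.114) = ln(8.7719) = 2.1716.
kT = 95.6 meV / 2.1716 = 44.0 meV.

44.0 meV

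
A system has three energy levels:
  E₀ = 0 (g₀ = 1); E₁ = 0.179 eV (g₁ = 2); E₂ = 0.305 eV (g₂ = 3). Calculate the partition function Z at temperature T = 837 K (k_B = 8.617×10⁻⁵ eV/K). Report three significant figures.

k_BT = 8.617×10⁻⁵ × 837 K = 0.072124 eV.
Eᵢ/kT = 0, 2.4818, 4.2288.
Z = Σ gᵢe^(−Eᵢ/kT) = 1·e^(−0) + 2·e^(−2.4818) + 3·e^(−4.2288) = 1.0000 + 0.16719 + 0.043710 = 1.2109.

Z = 1.21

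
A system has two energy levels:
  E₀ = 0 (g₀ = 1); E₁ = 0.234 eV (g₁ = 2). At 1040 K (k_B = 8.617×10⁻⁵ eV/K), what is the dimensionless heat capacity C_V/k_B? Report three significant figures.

k_BT = 8.617×10⁻⁵ × 1040 K = 0.089617 eV.
Eᵢ/kT = 0, 2.6111.
Z = Σ gᵢe^(−Eᵢ/kT) = 1·e^(−0) + 2·e^(−2.6111) = 1.0000 + 0.14691 = 1.1469.
⟨E⟩ = 0.029974 eV, ⟨E²⟩ = 0.0070139 eV².
C_V/k_B = (⟨E²⟩ − ⟨E⟩²)/(kT)² = (0.0070139 − 0.00089844)/0.0080312 = 0.761.

0.761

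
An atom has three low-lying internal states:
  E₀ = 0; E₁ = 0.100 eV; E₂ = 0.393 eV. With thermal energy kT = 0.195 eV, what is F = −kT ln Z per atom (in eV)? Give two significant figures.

Eᵢ/kT = 0, 0.5128, 2.015.
Z = Σ e^(−Eᵢ/kT) = e^(−0) + e^(−0.5128) + e^(−2.015) = 1.000 + 0.5988 + 0.1333 = 1.732.
F = −kT ln Z = −0.195 × ln(1.732) = −0.195 × 0.5493 = -0.11 eV.

-0.11 eV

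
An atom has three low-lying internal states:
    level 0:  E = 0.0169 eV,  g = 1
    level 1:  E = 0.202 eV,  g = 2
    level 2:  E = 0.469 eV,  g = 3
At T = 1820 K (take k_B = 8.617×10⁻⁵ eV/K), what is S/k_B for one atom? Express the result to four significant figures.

1.256

k_BT = 8.617×10⁻⁵ × 1820 K = 0.156829 eV.
Eᵢ/kT = 0.107761, 1.28803, 2.99052.
Z = Σ gᵢe^(−Eᵢ/kT) = 1·e^(−0.107761) + 2·e^(−1.28803) + 3·e^(−2.99052) = 0.897842 + 0.551627 + 0.150784 = 1.60025.
⟨E⟩ = Σ EᵢPᵢ = 0.123306 eV.
S/k_B = ln Z + ⟨E⟩/kT = ln(1.60025) + 0.123306/0.156829 = 0.470160 + 0.786245 = 1.256.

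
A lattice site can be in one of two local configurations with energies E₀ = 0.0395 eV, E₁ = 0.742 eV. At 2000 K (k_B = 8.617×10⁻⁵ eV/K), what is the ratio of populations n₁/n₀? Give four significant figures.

k_BT = 8.617×10⁻⁵ × 2000 K = 0.172340 eV.
n₁/n₀ = exp[−(E₁−E₀)/kT] = exp(−(0.7025 eV)/(0.172340 eV)) = exp(-4.07624) = 0.01697.

0.01697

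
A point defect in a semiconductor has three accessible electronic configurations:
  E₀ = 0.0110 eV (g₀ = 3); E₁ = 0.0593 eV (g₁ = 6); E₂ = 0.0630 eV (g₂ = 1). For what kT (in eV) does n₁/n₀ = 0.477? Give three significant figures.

n₁/n₀ = (g₁/g₀) exp[−(E₁−E₀)/kT] = 0.477.
⇒ (E₁−E₀)/kT = ln((6/3)/0.477) = ln(4.1929) = 1.4334.
kT = 0.0483 eV / 1.4334 = 0.0337 eV.

0.0337 eV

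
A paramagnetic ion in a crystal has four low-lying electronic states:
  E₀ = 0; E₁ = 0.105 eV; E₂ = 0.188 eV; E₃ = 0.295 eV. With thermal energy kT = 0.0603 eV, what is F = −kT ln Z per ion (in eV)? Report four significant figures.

-0.01234 eV

Eᵢ/kT = 0, 1.74129, 3.11774, 4.89221.
Z = Σ e^(−Eᵢ/kT) = e^(−0) + e^(−1.74129) + e^(−3.11774) + e^(−4.89221) = 1.00000 + 0.175294 + 0.0442571 + 0.00750482 = 1.22706.
F = −kT ln Z = −0.0603 × ln(1.22706) = −0.0603 × 0.204621 = -0.01234 eV.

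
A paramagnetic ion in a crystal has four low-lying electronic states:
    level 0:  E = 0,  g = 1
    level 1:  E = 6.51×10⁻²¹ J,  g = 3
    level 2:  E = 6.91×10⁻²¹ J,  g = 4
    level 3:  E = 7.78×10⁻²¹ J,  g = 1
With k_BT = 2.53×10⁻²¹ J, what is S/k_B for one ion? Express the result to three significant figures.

Eᵢ/kT = 0, 2.5731, 2.7312, 3.0751.
Z = Σ gᵢe^(−Eᵢ/kT) = 1·e^(−0) + 3·e^(−2.5731) + 4·e^(−2.7312) + 1·e^(−3.0751) = 1.0000 + 0.22890 + 0.26056 + 0.046185 = 1.5356.
⟨E⟩ = Σ EᵢPᵢ = 2.3769 ×10⁻²¹ J.
S/k_B = ln Z + ⟨E⟩/kT = ln(1.5356) + 2.3769/2.53 = 0.42892 + 0.93949 = 1.37.

1.37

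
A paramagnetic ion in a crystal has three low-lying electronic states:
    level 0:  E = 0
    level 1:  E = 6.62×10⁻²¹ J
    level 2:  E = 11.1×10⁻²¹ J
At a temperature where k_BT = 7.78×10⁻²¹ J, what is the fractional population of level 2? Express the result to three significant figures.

0.144

Eᵢ/kT = 0, 0.85090, 1.4267.
Z = Σ e^(−Eᵢ/kT) = e^(−0) + e^(−0.85090) + e^(−1.4267) = 1.0000 + 0.42703 + 0.24010 = 1.6671.
P₂ = e^(−E₂/kT) / Z = 0.24010/1.6671 = 0.144.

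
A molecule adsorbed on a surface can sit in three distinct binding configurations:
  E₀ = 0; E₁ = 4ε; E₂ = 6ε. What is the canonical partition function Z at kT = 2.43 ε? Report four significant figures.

Eᵢ/kT = 0, 1.64609, 2.46914.
Z = Σ e^(−Eᵢ/kT) = e^(−0) + e^(−1.64609) + e^(−2.46914) = 1.00000 + 0.192802 + 0.0846576 = 1.27746.

Z = 1.277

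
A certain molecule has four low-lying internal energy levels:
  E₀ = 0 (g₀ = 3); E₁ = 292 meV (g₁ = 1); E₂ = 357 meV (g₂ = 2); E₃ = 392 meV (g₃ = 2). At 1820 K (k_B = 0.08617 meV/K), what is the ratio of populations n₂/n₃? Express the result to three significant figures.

1.25

k_BT = 0.08617 × 1820 K = 156.83 meV.
n₂/n₃ = (g₂/g₃) exp[−(E₂−E₃)/kT] = (2/2) × exp(−(-35 meV)/(156.83 meV)) = (2/2) × exp(0.22317) = 1.25.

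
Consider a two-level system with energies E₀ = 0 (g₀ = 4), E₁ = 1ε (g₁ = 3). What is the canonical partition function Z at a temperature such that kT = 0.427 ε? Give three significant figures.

Z = 4.29

Eᵢ/kT = 0, 2.3419.
Z = Σ gᵢe^(−Eᵢ/kT) = 4·e^(−0) + 3·e^(−2.3419) = 4.0000 + 0.28843 = 4.2884.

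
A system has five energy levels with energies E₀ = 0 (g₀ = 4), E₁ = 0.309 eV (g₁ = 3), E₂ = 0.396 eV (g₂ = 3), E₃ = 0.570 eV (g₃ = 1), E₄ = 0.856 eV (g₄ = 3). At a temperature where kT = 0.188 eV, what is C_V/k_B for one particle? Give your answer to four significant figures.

0.6923

Eᵢ/kT = 0, 1.64362, 2.10638, 3.03191, 4.55319.
Z = Σ gᵢe^(−Eᵢ/kT) = 4·e^(−0) + 3·e^(−1.64362) + 3·e^(−2.10638) + 1·e^(−3.03191) + 3·e^(−4.55319) = 4.00000 + 0.579837 + 0.365033 + 0.0482234 + 0.0316006 = 5.02469.
⟨E⟩ = 0.0752803 eV, ⟨E²⟩ = 0.0301370 eV².
C_V/k_B = (⟨E²⟩ − ⟨E⟩²)/(kT)² = (0.0301370 − 0.00566712)/0.0353440 = 0.6923.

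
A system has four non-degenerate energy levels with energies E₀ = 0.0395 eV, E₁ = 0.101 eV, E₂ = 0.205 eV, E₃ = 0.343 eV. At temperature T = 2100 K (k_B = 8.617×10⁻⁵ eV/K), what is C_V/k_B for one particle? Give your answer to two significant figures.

0.25

k_BT = 8.617×10⁻⁵ × 2100 K = 0.1810 eV.
Eᵢ/kT = 0.2182, 0.5580, 1.133, 1.895.
Z = Σ e^(−Eᵢ/kT) = e^(−0.2182) + e^(−0.5580) + e^(−1.133) + e^(−1.895) = 0.8040 + 0.5724 + 0.3221 + 0.1503 = 1.849.
⟨E⟩ = 0.1120 eV, ⟨E²⟩ = 0.02072 eV².
C_V/k_B = (⟨E²⟩ − ⟨E⟩²)/(kT)² = (0.02072 − 0.01254)/0.03276 = 0.25.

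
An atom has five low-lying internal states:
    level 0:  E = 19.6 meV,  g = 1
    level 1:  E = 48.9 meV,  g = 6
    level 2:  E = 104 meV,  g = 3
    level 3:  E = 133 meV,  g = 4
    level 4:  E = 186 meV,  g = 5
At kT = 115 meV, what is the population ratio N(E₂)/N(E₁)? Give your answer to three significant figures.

n₂/n₁ = (g₂/g₁) exp[−(E₂−E₁)/kT] = (3/6) × exp(−(55.1 meV)/(115 meV)) = (3/6) × exp(-0.47913) = 0.310.

0.310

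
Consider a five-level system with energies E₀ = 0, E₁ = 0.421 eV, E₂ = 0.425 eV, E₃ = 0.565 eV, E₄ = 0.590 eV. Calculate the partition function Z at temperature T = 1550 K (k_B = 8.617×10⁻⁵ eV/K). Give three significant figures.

k_BT = 8.617×10⁻⁵ × 1550 K = 0.13356 eV.
Eᵢ/kT = 0, 3.1521, 3.1821, 4.2303, 4.4175.
Z = Σ e^(−Eᵢ/kT) = e^(−0) + e^(−3.1521) + e^(−3.1821) + e^(−4.2303) + e^(−4.4175) = 1.0000 + 0.042762 + 0.041498 + 0.014548 + 0.012064 = 1.1109.

Z = 1.11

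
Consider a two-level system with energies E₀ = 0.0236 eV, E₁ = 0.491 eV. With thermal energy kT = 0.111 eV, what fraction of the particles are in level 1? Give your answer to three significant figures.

Eᵢ/kT = 0.21261, 4.4234.
Z = Σ e^(−Eᵢ/kT) = e^(−0.21261) + e^(−4.4234) = 0.80847 + 0.011993 = 0.82046.
P₁ = e^(−E₁/kT) / Z = 0.011993/0.82046 = 0.0146.

0.0146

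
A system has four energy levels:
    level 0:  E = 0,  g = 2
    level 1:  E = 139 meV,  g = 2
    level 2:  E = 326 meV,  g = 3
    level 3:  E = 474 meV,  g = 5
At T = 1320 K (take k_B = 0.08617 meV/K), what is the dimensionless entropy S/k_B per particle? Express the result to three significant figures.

k_BT = 0.08617 × 1320 K = 113.74 meV.
Eᵢ/kT = 0, 1.2221, 2.8662, 4.1674.
Z = Σ gᵢe^(−Eᵢ/kT) = 2·e^(−0) + 2·e^(−1.2221) + 3·e^(−2.8662) + 5·e^(−4.1674) = 2.0000 + 0.58922 + 0.17074 + 0.077462 = 2.8374.
⟨E⟩ = Σ EᵢPᵢ = 61.422 meV.
S/k_B = ln Z + ⟨E⟩/kT = ln(2.8374) + 61.422/113.74 = 1.0429 + 0.54002 = 1.58.

1.58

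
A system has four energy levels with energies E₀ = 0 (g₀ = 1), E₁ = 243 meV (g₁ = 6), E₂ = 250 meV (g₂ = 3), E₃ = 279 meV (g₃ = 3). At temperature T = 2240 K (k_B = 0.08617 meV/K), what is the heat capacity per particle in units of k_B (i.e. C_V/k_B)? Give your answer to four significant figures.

k_BT = 0.08617 × 2240 K = 193.021 meV.
Eᵢ/kT = 0, 1.25893, 1.29520, 1.44544.
Z = Σ gᵢe^(−Eᵢ/kT) = 1·e^(−0) + 6·e^(−1.25893) + 3·e^(−1.29520) + 3·e^(−1.44544) = 1.00000 + 1.70375 + 0.821529 + 0.706927 = 4.23221.
⟨E⟩ = 192.955 meV, ⟨E²⟩ = 48905.5 meV².
C_V/k_B = (⟨E²⟩ − ⟨E⟩²)/(kT)² = (48905.5 − 37231.6)/37257.1 = 0.3133.

0.3133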